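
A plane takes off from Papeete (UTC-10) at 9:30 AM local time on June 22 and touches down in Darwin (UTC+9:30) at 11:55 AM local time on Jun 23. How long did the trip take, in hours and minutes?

Departure in UTC: 9:30 AM + 10:00 = 7:30 PM on Jun 22.
Arrival in UTC: 11:55 AM − 9:30 = 2:25 AM on Jun 23.
Elapsed = 2:25 AM − 7:30 PM (+1 day) = 6 hours 55 minutes.

6 hours 55 minutes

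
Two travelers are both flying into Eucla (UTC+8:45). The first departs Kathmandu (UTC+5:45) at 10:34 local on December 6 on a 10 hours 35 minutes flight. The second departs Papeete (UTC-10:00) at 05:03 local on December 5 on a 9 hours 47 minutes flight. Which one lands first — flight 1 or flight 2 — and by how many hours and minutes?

Flight 1 in UTC: 10:34 − 5:45 = 04:49 on Dec 6.
+10 hours 35 minutes → arrive 15:24 UTC on Dec 6.
Flight 2 in UTC: 05:03 + 10:00 = 15:03 on Dec 5.
+9 hours 47 minutes → arrive 00:50 UTC on Dec 6.
Flight 2 lands earlier by 14 hours 34 minutes.

the second, by 14 hours 34 minutes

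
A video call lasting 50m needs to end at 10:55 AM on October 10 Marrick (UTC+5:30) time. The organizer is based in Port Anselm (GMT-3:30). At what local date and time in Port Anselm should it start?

Target end time in UTC: 10:55 AM − 5:30 = 5:25 AM on Oct 10.
Subtract 50 minutes → start 4:35 AM UTC on Oct 10.
Port Anselm is UTC−3:30: 4:35 AM − 3:30 = 1:05 AM on Oct 10.

1:05 AM on Oct 10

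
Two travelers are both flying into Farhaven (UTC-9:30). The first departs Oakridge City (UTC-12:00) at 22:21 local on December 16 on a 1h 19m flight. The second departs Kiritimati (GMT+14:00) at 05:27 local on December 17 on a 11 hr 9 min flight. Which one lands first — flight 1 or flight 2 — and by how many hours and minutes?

the second, by 9 hours 4 minutes

Flight 1 in UTC: 22:21 + 12:00 = 10:21 on Dec 17.
+1 hour and 19 minutes → arrive 11:40 UTC on Dec 17.
Flight 2 in UTC: 05:27 − 14:00 = 15:27 on Dec 16.
+11 hours 9 minutes → arrive 02:36 UTC on Dec 17.
Flight 2 lands earlier by 9 hours 4 minutes.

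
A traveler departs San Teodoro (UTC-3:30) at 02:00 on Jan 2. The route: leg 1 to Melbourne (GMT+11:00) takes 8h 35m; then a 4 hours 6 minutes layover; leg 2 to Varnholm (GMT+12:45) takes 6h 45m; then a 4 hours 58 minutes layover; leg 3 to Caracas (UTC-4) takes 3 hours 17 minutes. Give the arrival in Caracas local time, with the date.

05:11 on Jan 3

Convert departure to UTC: 02:00 + 3:30 = 05:30 UTC on Jan 2.
Add 8 hours and 35 minutes leg 1 → 14:05 UTC.
Add 4 hours 6 minutes layover in Melbourne → 18:11 UTC.
Add 6 hours and 45 minutes leg 2 → 00:56 UTC (Jan 3).
Add 4 hours and 58 minutes layover in Varnholm → 05:54 UTC.
Add 3 hours 17 minutes leg 3 → 09:11 UTC.
Caracas is UTC−4:00, so local arrival = 09:11 − 4:00 = 05:11 on Jan 3.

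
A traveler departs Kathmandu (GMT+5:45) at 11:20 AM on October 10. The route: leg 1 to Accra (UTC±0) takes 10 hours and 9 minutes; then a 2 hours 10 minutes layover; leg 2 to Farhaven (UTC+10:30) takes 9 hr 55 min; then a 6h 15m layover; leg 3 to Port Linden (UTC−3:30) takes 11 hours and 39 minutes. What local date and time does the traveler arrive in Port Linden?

6:13 PM on October 11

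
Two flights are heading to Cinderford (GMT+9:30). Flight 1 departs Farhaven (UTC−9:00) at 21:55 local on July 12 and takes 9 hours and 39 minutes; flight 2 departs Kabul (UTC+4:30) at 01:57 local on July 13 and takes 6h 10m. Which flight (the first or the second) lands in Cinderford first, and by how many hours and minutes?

Flight 1 in UTC: 21:55 + 9:00 = 06:55 on Jul 13.
+9 hours 39 minutes → arrive 16:34 UTC on Jul 13.
Flight 2 in UTC: 01:57 − 4:30 = 21:27 on Jul 12.
+6 hours and 10 minutes → arrive 03:37 UTC on Jul 13.
Flight 2 lands earlier by 12 hours 57 minutes.

the second, by 12 hours 57 minutes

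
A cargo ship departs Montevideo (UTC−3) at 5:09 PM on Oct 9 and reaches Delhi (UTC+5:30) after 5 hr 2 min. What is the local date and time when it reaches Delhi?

Delhi is 8:30 ahead of Montevideo.
After 5 hours and 2 minutes it is 10:11 PM in Montevideo.
Shift by the zone difference: 10:11 PM + 8:30 = 6:41 AM on Oct 10 in Delhi.

6:41 AM on Oct 10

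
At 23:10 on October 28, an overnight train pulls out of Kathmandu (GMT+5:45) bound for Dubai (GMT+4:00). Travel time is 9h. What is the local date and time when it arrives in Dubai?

06:25 on October 29

Convert departure to UTC: 23:10 − 5:45 = 17:25 UTC on Oct 28.
Add 9 hours travel time → 02:25 UTC (Oct 29).
Dubai is UTC+4:00, so local arrival = 02:25 + 4:00 = 06:25 on Oct 29.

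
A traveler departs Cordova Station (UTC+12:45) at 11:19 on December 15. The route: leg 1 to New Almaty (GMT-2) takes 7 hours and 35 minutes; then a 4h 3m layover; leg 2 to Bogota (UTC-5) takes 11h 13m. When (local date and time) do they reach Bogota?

Convert departure to UTC: 11:19 − 12:45 = 22:34 UTC on Dec 14.
Add 7 hours 35 minutes leg 1 → 06:09 UTC (Dec 15).
Add 4 hours and 3 minutes layover in New Almaty → 10:12 UTC.
Add 11 hours and 13 minutes leg 2 → 21:25 UTC.
Bogota is UTC−5:00, so local arrival = 21:25 − 5:00 = 16:25 on Dec 15.

16:25 on December 15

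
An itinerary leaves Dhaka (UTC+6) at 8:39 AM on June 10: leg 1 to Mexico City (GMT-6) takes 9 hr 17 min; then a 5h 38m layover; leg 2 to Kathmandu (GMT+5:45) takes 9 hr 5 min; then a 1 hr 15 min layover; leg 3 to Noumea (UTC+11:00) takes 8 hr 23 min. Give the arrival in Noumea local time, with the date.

Convert departure to UTC: 8:39 AM − 6:00 = 2:39 AM UTC on Jun 10.
Add 9 hours and 17 minutes leg 1 → 11:56 AM UTC.
Add 5 hours and 38 minutes layover in Mexico City → 5:34 PM UTC.
Add 9 hours 5 minutes leg 2 → 2:39 AM UTC (Jun 11).
Add 1 hour 15 minutes layover in Kathmandu → 3:54 AM UTC.
Add 8 hours 23 minutes leg 3 → 12:17 PM UTC.
Noumea is UTC+11:00, so local arrival = 12:17 PM + 11:00 = 11:17 PM on Jun 11.

11:17 PM on June 11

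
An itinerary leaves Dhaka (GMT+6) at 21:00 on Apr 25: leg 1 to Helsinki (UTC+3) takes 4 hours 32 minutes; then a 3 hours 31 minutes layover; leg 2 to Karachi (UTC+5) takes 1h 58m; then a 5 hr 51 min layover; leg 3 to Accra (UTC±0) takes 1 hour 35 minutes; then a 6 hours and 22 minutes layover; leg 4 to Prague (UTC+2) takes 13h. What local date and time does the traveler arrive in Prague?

05:49 on April 27

Convert departure to UTC: 21:00 − 6:00 = 15:00 UTC on Apr 25.
Add 4 hours 32 minutes leg 1 → 19:32 UTC.
Add 3 hours 31 minutes layover in Helsinki → 23:03 UTC.
Add 1 hour 58 minutes leg 2 → 01:01 UTC (Apr 26).
Add 5 hours and 51 minutes layover in Karachi → 06:52 UTC.
Add 1 hour 35 minutes leg 3 → 08:27 UTC.
Add 6 hours 22 minutes layover in Accra → 14:49 UTC.
Add 13 hours leg 4 → 03:49 UTC (Apr 27).
Prague is UTC+2:00, so local arrival = 03:49 + 2:00 = 05:49 on Apr 27.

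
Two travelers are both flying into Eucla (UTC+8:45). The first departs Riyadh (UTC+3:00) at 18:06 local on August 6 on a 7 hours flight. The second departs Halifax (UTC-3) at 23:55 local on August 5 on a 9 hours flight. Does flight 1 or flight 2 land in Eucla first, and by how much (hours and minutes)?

Flight 1 in UTC: 18:06 − 3:00 = 15:06 on Aug 6.
+7 hours → arrive 22:06 UTC on Aug 6.
Flight 2 in UTC: 23:55 + 3:00 = 02:55 on Aug 6.
+9 hours → arrive 11:55 UTC on Aug 6.
Flight 2 lands earlier by 10 hours 11 minutes.

the second, by 10 hours 11 minutes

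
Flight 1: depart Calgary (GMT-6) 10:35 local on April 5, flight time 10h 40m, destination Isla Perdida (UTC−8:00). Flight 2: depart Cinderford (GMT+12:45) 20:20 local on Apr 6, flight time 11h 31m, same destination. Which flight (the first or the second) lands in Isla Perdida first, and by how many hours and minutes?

the first, by 15 hours 51 minutes

Flight 1 in UTC: 10:35 + 6:00 = 16:35 on Apr 5.
+10 hours and 40 minutes → arrive 03:15 UTC on Apr 6.
Flight 2 in UTC: 20:20 − 12:45 = 07:35 on Apr 6.
+11 hours and 31 minutes → arrive 19:06 UTC on Apr 6.
Flight 1 lands earlier by 15 hours 51 minutes.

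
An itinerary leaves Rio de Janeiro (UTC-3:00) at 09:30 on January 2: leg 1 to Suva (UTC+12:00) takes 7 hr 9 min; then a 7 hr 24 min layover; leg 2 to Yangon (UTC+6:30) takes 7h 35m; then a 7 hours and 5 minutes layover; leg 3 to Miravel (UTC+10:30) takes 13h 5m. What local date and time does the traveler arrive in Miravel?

Convert departure to UTC: 09:30 + 3:00 = 12:30 UTC on Jan 2.
Add 7 hours 9 minutes leg 1 → 19:39 UTC.
Add 7 hours and 24 minutes layover in Suva → 03:03 UTC (Jan 3).
Add 7 hours 35 minutes leg 2 → 10:38 UTC.
Add 7 hours and 5 minutes layover in Yangon → 17:43 UTC.
Add 13 hours 5 minutes leg 3 → 06:48 UTC (Jan 4).
Miravel is UTC+10:30, so local arrival = 06:48 + 10:30 = 17:18 on Jan 4.

17:18 on January 4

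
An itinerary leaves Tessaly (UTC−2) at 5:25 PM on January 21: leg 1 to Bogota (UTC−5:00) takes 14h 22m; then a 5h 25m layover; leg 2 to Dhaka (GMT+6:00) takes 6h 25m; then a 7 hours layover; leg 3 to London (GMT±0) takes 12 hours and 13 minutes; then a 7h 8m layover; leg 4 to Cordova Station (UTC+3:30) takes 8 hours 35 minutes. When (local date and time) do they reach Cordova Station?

12:03 PM on January 24

Convert departure to UTC: 5:25 PM + 2:00 = 7:25 PM UTC on Jan 21.
Add 14 hours and 22 minutes leg 1 → 9:47 AM UTC (Jan 22).
Add 5 hours and 25 minutes layover in Bogota → 3:12 PM UTC.
Add 6 hours 25 minutes leg 2 → 9:37 PM UTC.
Add 7 hours layover in Dhaka → 4:37 AM UTC (Jan 23).
Add 12 hours and 13 minutes leg 3 → 4:50 PM UTC.
Add 7 hours 8 minutes layover in London → 11:58 PM UTC.
Add 8 hours and 35 minutes leg 4 → 8:33 AM UTC (Jan 24).
Cordova Station is UTC+3:30, so local arrival = 8:33 AM + 3:30 = 12:03 PM on Jan 24.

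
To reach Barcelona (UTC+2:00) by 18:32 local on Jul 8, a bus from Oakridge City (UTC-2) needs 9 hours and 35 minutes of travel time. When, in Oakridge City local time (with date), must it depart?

04:57 on Jul 8

Target arrival in UTC: 18:32 − 2:00 = 16:32 on Jul 8.
Subtract 9 hours 35 minutes → departure 06:57 UTC on Jul 8.
Oakridge City is UTC−2:00: 06:57 − 2:00 = 04:57 on Jul 8.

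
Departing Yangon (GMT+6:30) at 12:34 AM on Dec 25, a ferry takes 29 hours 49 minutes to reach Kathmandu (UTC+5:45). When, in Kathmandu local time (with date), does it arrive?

5:38 AM on Dec 26

Convert departure to UTC: 12:34 AM − 6:30 = 6:04 PM UTC on Dec 24.
Add 29 hours 49 minutes travel time → 11:53 PM UTC (Dec 25).
Kathmandu is UTC+5:45, so local arrival = 11:53 PM + 5:45 = 5:38 AM on Dec 26.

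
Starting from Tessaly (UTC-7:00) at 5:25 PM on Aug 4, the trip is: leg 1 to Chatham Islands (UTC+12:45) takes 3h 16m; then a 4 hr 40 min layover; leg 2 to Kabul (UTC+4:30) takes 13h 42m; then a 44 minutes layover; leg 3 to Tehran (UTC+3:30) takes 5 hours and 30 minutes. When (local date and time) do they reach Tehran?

Convert departure to UTC: 5:25 PM + 7:00 = 12:25 AM UTC on Aug 5.
Add 3 hours and 16 minutes leg 1 → 3:41 AM UTC.
Add 4 hours and 40 minutes layover in Chatham Islands → 8:21 AM UTC.
Add 13 hours and 42 minutes leg 2 → 10:03 PM UTC.
Add 44 minutes layover in Kabul → 10:47 PM UTC.
Add 5 hours and 30 minutes leg 3 → 4:17 AM UTC (Aug 6).
Tehran is UTC+3:30, so local arrival = 4:17 AM + 3:30 = 7:47 AM on Aug 6.

7:47 AM on Aug 6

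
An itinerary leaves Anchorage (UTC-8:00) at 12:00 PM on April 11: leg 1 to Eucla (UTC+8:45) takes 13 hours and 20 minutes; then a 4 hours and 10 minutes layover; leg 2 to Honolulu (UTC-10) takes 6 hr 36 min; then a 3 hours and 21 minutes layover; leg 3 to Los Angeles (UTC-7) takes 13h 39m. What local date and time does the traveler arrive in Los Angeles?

6:06 AM on April 13

Convert departure to UTC: 12:00 PM + 8:00 = 8:00 PM UTC on Apr 11.
Add 13 hours 20 minutes leg 1 → 9:20 AM UTC (Apr 12).
Add 4 hours 10 minutes layover in Eucla → 1:30 PM UTC.
Add 6 hours and 36 minutes leg 2 → 8:06 PM UTC.
Add 3 hours 21 minutes layover in Honolulu → 11:27 PM UTC.
Add 13 hours and 39 minutes leg 3 → 1:06 PM UTC (Apr 13).
Los Angeles is UTC−7:00, so local arrival = 1:06 PM − 7:00 = 6:06 AM on Apr 13.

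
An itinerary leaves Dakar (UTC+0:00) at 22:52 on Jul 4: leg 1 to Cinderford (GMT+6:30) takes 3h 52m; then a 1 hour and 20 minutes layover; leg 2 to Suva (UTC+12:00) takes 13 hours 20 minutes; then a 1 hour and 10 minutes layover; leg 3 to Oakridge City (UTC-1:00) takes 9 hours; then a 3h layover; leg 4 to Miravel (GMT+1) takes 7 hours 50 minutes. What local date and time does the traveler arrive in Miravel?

15:24 on Jul 6

Dakar is at UTC+0, so departure is already 22:52 UTC on Jul 4.
Add 3 hours 52 minutes leg 1 → 02:44 UTC (Jul 5).
Add 1 hour and 20 minutes layover in Cinderford → 04:04 UTC.
Add 13 hours 20 minutes leg 2 → 17:24 UTC.
Add 1 hour 10 minutes layover in Suva → 18:34 UTC.
Add 9 hours leg 3 → 03:34 UTC (Jul 6).
Add 3 hours layover in Oakridge City → 06:34 UTC.
Add 7 hours and 50 minutes leg 4 → 14:24 UTC.
Miravel is UTC+1:00, so local arrival = 14:24 + 1:00 = 15:24 on Jul 6.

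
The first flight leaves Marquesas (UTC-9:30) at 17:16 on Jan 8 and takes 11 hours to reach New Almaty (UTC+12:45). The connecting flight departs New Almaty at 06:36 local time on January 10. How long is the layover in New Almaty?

Convert departure to UTC: 17:16 + 9:30 = 02:46 UTC on Jan 9.
Add 11 hours flight time → 13:46 UTC.
New Almaty is UTC+12:45, so local arrival = 13:46 + 12:45 = 02:31 on Jan 10.
Layover = 06:36 − 02:31 = 4 hours 5 minutes.

4 hours 5 minutes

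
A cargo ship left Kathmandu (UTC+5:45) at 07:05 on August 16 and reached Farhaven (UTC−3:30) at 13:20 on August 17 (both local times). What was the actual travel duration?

Departure in UTC: 07:05 − 5:45 = 01:20 on Aug 16.
Arrival in UTC: 13:20 + 3:30 = 16:50 on Aug 17.
Elapsed = 16:50 − 01:20 (+1 day) = 39 hours 30 minutes.

39 hours 30 minutes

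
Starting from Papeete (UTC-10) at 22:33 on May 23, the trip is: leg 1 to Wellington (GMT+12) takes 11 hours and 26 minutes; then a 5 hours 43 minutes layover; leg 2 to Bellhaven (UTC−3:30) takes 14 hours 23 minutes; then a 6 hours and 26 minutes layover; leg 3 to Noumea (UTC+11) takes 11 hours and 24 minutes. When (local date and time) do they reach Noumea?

Convert departure to UTC: 22:33 + 10:00 = 08:33 UTC on May 24.
Add 11 hours and 26 minutes leg 1 → 19:59 UTC.
Add 5 hours and 43 minutes layover in Wellington → 01:42 UTC (May 25).
Add 14 hours 23 minutes leg 2 → 16:05 UTC.
Add 6 hours 26 minutes layover in Bellhaven → 22:31 UTC.
Add 11 hours and 24 minutes leg 3 → 09:55 UTC (May 26).
Noumea is UTC+11:00, so local arrival = 09:55 + 11:00 = 20:55 on May 26.

20:55 on May 26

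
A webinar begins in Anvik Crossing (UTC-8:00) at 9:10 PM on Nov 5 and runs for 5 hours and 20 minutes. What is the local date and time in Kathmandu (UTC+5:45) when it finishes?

4:15 PM on November 6

Kathmandu is 13:45 ahead of Anvik Crossing.
After 5 hours 20 minutes it is 2:30 AM (Nov 6) in Anvik Crossing.
Shift by the zone difference: 2:30 AM + 13:45 = 4:15 PM on Nov 6 in Kathmandu.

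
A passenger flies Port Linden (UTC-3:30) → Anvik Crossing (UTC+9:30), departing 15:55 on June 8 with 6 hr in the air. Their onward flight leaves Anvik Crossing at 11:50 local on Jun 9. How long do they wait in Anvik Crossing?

Convert departure to UTC: 15:55 + 3:30 = 19:25 UTC on Jun 8.
Add 6 hours flight time → 01:25 UTC (Jun 9).
Anvik Crossing is UTC+9:30, so local arrival = 01:25 + 9:30 = 10:55 on Jun 9.
Layover = 11:50 − 10:55 = 55 minutes.

55 minutes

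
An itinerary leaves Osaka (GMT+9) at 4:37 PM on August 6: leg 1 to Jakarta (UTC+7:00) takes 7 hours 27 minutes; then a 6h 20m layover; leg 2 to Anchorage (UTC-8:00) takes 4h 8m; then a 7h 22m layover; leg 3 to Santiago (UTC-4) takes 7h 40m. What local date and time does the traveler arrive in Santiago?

12:34 PM on August 7

Convert departure to UTC: 4:37 PM − 9:00 = 7:37 AM UTC on Aug 6.
Add 7 hours and 27 minutes leg 1 → 3:04 PM UTC.
Add 6 hours and 20 minutes layover in Jakarta → 9:24 PM UTC.
Add 4 hours and 8 minutes leg 2 → 1:32 AM UTC (Aug 7).
Add 7 hours and 22 minutes layover in Anchorage → 8:54 AM UTC.
Add 7 hours 40 minutes leg 3 → 4:34 PM UTC.
Santiago is UTC−4:00, so local arrival = 4:34 PM − 4:00 = 12:34 PM on Aug 7.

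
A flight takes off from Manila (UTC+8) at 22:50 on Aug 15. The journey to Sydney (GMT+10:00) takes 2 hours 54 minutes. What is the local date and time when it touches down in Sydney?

Convert departure to UTC: 22:50 − 8:00 = 14:50 UTC on Aug 15.
Add 2 hours 54 minutes travel time → 17:44 UTC.
Sydney is UTC+10:00, so local arrival = 17:44 + 10:00 = 03:44 on Aug 16.

03:44 on Aug 16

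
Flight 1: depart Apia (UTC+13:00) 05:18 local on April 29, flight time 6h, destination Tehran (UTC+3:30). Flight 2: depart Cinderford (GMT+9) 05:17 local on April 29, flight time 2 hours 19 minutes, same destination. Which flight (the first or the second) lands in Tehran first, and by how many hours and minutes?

the first, by 18 minutes

Flight 1 in UTC: 05:18 − 13:00 = 16:18 on Apr 28.
+6 hours → arrive 22:18 UTC on Apr 28.
Flight 2 in UTC: 05:17 − 9:00 = 20:17 on Apr 28.
+2 hours and 19 minutes → arrive 22:36 UTC on Apr 28.
Flight 1 lands earlier by 18 minutes.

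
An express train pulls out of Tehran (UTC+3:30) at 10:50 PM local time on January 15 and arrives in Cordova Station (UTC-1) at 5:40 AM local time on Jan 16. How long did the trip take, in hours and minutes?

11 hours 20 minutes

Departure in UTC: 10:50 PM − 3:30 = 7:20 PM on Jan 15.
Arrival in UTC: 5:40 AM + 1:00 = 6:40 AM on Jan 16.
Elapsed = 6:40 AM − 7:20 PM (+1 day) = 11 hours 20 minutes.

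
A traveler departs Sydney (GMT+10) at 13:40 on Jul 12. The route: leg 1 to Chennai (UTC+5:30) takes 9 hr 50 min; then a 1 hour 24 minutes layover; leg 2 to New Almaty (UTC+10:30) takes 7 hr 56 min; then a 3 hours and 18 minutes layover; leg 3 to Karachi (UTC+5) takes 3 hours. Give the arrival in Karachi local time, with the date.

10:08 on Jul 13

Convert departure to UTC: 13:40 − 10:00 = 03:40 UTC on Jul 12.
Add 9 hours 50 minutes leg 1 → 13:30 UTC.
Add 1 hour 24 minutes layover in Chennai → 14:54 UTC.
Add 7 hours and 56 minutes leg 2 → 22:50 UTC.
Add 3 hours and 18 minutes layover in New Almaty → 02:08 UTC (Jul 13).
Add 3 hours leg 3 → 05:08 UTC.
Karachi is UTC+5:00, so local arrival = 05:08 + 5:00 = 10:08 on Jul 13.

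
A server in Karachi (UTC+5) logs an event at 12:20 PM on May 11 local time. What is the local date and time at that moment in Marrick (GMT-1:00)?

6:20 AM on May 11

In UTC: 12:20 PM − 5:00 = 7:20 AM on May 11.
Marrick is UTC−1:00: 7:20 AM − 1:00 = 6:20 AM on May 11.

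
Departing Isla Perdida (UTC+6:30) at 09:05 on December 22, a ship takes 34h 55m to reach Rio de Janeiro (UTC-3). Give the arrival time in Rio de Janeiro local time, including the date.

Convert departure to UTC: 09:05 − 6:30 = 02:35 UTC on Dec 22.
Add 34 hours 55 minutes travel time → 13:30 UTC (Dec 23).
Rio de Janeiro is UTC−3:00, so local arrival = 13:30 − 3:00 = 10:30 on Dec 23.

10:30 on Dec 23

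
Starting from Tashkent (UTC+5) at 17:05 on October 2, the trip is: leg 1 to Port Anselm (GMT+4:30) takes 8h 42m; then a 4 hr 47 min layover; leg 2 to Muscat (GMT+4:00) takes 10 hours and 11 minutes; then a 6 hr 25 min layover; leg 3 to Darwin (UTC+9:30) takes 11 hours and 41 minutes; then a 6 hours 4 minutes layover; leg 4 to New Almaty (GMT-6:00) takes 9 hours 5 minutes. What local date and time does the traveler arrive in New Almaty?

Convert departure to UTC: 17:05 − 5:00 = 12:05 UTC on Oct 2.
Add 8 hours 42 minutes leg 1 → 20:47 UTC.
Add 4 hours 47 minutes layover in Port Anselm → 01:34 UTC (Oct 3).
Add 10 hours and 11 minutes leg 2 → 11:45 UTC.
Add 6 hours and 25 minutes layover in Muscat → 18:10 UTC.
Add 11 hours and 41 minutes leg 3 → 05:51 UTC (Oct 4).
Add 6 hours and 4 minutes layover in Darwin → 11:55 UTC.
Add 9 hours 5 minutes leg 4 → 21:00 UTC.
New Almaty is UTC−6:00, so local arrival = 21:00 − 6:00 = 15:00 on Oct 4.

15:00 on Oct 4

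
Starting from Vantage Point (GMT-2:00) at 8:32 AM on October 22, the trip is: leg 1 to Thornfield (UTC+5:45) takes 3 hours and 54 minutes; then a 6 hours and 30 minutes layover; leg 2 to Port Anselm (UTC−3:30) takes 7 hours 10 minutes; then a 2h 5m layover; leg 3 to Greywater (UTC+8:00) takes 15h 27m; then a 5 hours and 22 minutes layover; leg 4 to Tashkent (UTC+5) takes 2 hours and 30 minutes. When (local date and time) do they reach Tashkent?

10:30 AM on October 24

Convert departure to UTC: 8:32 AM + 2:00 = 10:32 AM UTC on Oct 22.
Add 3 hours 54 minutes leg 1 → 2:26 PM UTC.
Add 6 hours 30 minutes layover in Thornfield → 8:56 PM UTC.
Add 7 hours 10 minutes leg 2 → 4:06 AM UTC (Oct 23).
Add 2 hours 5 minutes layover in Port Anselm → 6:11 AM UTC.
Add 15 hours and 27 minutes leg 3 → 9:38 PM UTC.
Add 5 hours and 22 minutes layover in Greywater → 3:00 AM UTC (Oct 24).
Add 2 hours and 30 minutes leg 4 → 5:30 AM UTC.
Tashkent is UTC+5:00, so local arrival = 5:30 AM + 5:00 = 10:30 AM on Oct 24.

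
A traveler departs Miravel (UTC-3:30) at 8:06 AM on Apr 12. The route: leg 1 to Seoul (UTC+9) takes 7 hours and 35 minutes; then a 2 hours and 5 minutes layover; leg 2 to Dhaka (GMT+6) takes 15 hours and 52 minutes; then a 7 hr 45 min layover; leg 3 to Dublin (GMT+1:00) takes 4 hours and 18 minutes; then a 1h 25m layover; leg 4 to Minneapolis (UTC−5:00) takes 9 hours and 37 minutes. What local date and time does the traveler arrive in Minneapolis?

7:13 AM on Apr 14

Convert departure to UTC: 8:06 AM + 3:30 = 11:36 AM UTC on Apr 12.
Add 7 hours and 35 minutes leg 1 → 7:11 PM UTC.
Add 2 hours and 5 minutes layover in Seoul → 9:16 PM UTC.
Add 15 hours 52 minutes leg 2 → 1:08 PM UTC (Apr 13).
Add 7 hours 45 minutes layover in Dhaka → 8:53 PM UTC.
Add 4 hours and 18 minutes leg 3 → 1:11 AM UTC (Apr 14).
Add 1 hour 25 minutes layover in Dublin → 2:36 AM UTC.
Add 9 hours and 37 minutes leg 4 → 12:13 PM UTC.
Minneapolis is UTC−5:00, so local arrival = 12:13 PM − 5:00 = 7:13 AM on Apr 14.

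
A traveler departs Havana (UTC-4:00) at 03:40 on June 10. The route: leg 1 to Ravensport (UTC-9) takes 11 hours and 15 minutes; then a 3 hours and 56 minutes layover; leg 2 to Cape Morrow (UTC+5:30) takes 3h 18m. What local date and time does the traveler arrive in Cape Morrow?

07:39 on June 11

Convert departure to UTC: 03:40 + 4:00 = 07:40 UTC on Jun 10.
Add 11 hours 15 minutes leg 1 → 18:55 UTC.
Add 3 hours 56 minutes layover in Ravensport → 22:51 UTC.
Add 3 hours and 18 minutes leg 2 → 02:09 UTC (Jun 11).
Cape Morrow is UTC+5:30, so local arrival = 02:09 + 5:30 = 07:39 on Jun 11.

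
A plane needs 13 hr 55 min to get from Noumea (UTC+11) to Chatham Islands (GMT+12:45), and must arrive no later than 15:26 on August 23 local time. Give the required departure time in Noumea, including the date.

23:46 on August 22

Target arrival in UTC: 15:26 − 12:45 = 02:41 on Aug 23.
Subtract 13 hours and 55 minutes → departure 12:46 UTC on Aug 22.
Noumea is UTC+11:00: 12:46 + 11:00 = 23:46 on Aug 22.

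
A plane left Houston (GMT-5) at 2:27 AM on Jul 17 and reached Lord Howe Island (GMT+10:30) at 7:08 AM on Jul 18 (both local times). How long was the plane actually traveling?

13 hours 11 minutes

Departure in UTC: 2:27 AM + 5:00 = 7:27 AM on Jul 17.
Arrival in UTC: 7:08 AM − 10:30 = 8:38 PM on Jul 17.
Elapsed = 8:38 PM − 7:27 AM = 13 hours 11 minutes.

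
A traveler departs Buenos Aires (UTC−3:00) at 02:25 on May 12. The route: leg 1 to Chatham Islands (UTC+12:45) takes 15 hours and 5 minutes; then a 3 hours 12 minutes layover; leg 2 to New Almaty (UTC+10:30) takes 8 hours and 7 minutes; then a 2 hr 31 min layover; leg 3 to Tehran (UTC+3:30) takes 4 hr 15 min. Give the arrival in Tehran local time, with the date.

Convert departure to UTC: 02:25 + 3:00 = 05:25 UTC on May 12.
Add 15 hours and 5 minutes leg 1 → 20:30 UTC.
Add 3 hours 12 minutes layover in Chatham Islands → 23:42 UTC.
Add 8 hours 7 minutes leg 2 → 07:49 UTC (May 13).
Add 2 hours and 31 minutes layover in New Almaty → 10:20 UTC.
Add 4 hours 15 minutes leg 3 → 14:35 UTC.
Tehran is UTC+3:30, so local arrival = 14:35 + 3:30 = 18:05 on May 13.

18:05 on May 13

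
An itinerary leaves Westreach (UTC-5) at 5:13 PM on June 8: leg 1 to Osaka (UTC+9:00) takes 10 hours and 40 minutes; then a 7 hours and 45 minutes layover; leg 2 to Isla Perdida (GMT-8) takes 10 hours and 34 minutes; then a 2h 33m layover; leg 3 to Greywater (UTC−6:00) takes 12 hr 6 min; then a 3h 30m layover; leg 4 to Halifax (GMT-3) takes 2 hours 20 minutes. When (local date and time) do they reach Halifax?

Convert departure to UTC: 5:13 PM + 5:00 = 10:13 PM UTC on Jun 8.
Add 10 hours and 40 minutes leg 1 → 8:53 AM UTC (Jun 9).
Add 7 hours 45 minutes layover in Osaka → 4:38 PM UTC.
Add 10 hours and 34 minutes leg 2 → 3:12 AM UTC (Jun 10).
Add 2 hours 33 minutes layover in Isla Perdida → 5:45 AM UTC.
Add 12 hours 6 minutes leg 3 → 5:51 PM UTC.
Add 3 hours and 30 minutes layover in Greywater → 9:21 PM UTC.
Add 2 hours 20 minutes leg 4 → 11:41 PM UTC.
Halifax is UTC−3:00, so local arrival = 11:41 PM − 3:00 = 8:41 PM on Jun 10.

8:41 PM on Jun 10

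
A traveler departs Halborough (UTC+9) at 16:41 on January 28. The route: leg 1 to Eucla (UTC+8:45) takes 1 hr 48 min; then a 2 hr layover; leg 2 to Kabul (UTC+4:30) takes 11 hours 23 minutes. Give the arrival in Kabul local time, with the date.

03:22 on January 29

Convert departure to UTC: 16:41 − 9:00 = 07:41 UTC on Jan 28.
Add 1 hour and 48 minutes leg 1 → 09:29 UTC.
Add 2 hours layover in Eucla → 11:29 UTC.
Add 11 hours 23 minutes leg 2 → 22:52 UTC.
Kabul is UTC+4:30, so local arrival = 22:52 + 4:30 = 03:22 on Jan 29.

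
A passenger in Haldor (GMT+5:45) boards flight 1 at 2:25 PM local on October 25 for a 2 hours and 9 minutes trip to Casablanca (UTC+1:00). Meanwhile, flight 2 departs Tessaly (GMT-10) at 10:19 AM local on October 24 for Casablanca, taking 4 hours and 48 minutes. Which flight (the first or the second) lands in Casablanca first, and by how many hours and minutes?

Flight 1 in UTC: 2:25 PM − 5:45 = 8:40 AM on Oct 25.
+2 hours 9 minutes → arrive 10:49 AM UTC on Oct 25.
Flight 2 in UTC: 10:19 AM + 10:00 = 8:19 PM on Oct 24.
+4 hours 48 minutes → arrive 1:07 AM UTC on Oct 25.
Flight 2 lands earlier by 9 hours 42 minutes.

the second, by 9 hours 42 minutes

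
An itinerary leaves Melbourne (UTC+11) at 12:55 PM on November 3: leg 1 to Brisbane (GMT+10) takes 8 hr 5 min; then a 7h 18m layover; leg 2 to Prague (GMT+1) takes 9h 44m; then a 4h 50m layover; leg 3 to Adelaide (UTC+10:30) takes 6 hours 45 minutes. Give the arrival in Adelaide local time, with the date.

1:07 AM on November 5

Convert departure to UTC: 12:55 PM − 11:00 = 1:55 AM UTC on Nov 3.
Add 8 hours and 5 minutes leg 1 → 10:00 AM UTC.
Add 7 hours and 18 minutes layover in Brisbane → 5:18 PM UTC.
Add 9 hours 44 minutes leg 2 → 3:02 AM UTC (Nov 4).
Add 4 hours 50 minutes layover in Prague → 7:52 AM UTC.
Add 6 hours 45 minutes leg 3 → 2:37 PM UTC.
Adelaide is UTC+10:30, so local arrival = 2:37 PM + 10:30 = 1:07 AM on Nov 5.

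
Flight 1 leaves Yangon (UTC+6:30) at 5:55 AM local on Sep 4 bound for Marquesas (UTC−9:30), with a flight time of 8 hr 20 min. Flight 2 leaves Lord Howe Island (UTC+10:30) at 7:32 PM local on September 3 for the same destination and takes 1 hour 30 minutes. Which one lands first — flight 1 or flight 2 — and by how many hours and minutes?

the second, by 21 hours 13 minutes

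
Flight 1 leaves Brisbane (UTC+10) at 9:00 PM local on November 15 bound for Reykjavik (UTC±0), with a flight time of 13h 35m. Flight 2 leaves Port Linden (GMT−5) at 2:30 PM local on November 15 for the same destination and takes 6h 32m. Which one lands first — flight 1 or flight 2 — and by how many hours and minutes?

Flight 1 in UTC: 9:00 PM − 10:00 = 11:00 AM on Nov 15.
+13 hours 35 minutes → arrive 12:35 AM UTC on Nov 16.
Flight 2 in UTC: 2:30 PM + 5:00 = 7:30 PM on Nov 15.
+6 hours 32 minutes → arrive 2:02 AM UTC on Nov 16.
Flight 1 lands earlier by 1 hour 27 minutes.

the first, by 1 hour 27 minutes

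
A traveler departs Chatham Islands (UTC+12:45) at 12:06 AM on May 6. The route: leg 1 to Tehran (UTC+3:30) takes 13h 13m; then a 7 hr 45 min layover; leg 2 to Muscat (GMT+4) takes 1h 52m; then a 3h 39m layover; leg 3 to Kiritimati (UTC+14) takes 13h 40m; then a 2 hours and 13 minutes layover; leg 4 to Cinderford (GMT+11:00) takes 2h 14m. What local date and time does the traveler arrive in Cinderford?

6:57 PM on May 7

Convert departure to UTC: 12:06 AM − 12:45 = 11:21 AM UTC on May 5.
Add 13 hours and 13 minutes leg 1 → 12:34 AM UTC (May 6).
Add 7 hours 45 minutes layover in Tehran → 8:19 AM UTC.
Add 1 hour and 52 minutes leg 2 → 10:11 AM UTC.
Add 3 hours 39 minutes layover in Muscat → 1:50 PM UTC.
Add 13 hours and 40 minutes leg 3 → 3:30 AM UTC (May 7).
Add 2 hours and 13 minutes layover in Kiritimati → 5:43 AM UTC.
Add 2 hours 14 minutes leg 4 → 7:57 AM UTC.
Cinderford is UTC+11:00, so local arrival = 7:57 AM + 11:00 = 6:57 PM on May 7.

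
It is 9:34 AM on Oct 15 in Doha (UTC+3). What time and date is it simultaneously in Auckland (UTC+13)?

7:34 PM on October 15

In UTC: 9:34 AM − 3:00 = 6:34 AM on Oct 15.
Auckland is UTC+13:00: 6:34 AM + 13:00 = 7:34 PM on Oct 15.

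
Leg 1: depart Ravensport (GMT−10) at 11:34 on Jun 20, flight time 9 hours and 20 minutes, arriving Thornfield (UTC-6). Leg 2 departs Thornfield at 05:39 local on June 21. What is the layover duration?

4 hours 45 minutes

Convert departure to UTC: 11:34 + 10:00 = 21:34 UTC on Jun 20.
Add 9 hours 20 minutes flight time → 06:54 UTC (Jun 21).
Thornfield is UTC−6:00, so local arrival = 06:54 − 6:00 = 00:54 on Jun 21.
Layover = 05:39 − 00:54 = 4 hours 45 minutes.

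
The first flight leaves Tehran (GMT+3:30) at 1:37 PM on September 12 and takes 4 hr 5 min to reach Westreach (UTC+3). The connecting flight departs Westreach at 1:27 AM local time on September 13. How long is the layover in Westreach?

8 hours 15 minutes

Convert departure to UTC: 1:37 PM − 3:30 = 10:07 AM UTC on Sep 12.
Add 4 hours and 5 minutes flight time → 2:12 PM UTC.
Westreach is UTC+3:00, so local arrival = 2:12 PM + 3:00 = 5:12 PM on Sep 12.
Layover = 1:27 AM − 5:12 PM (+1 day) = 8 hours 15 minutes.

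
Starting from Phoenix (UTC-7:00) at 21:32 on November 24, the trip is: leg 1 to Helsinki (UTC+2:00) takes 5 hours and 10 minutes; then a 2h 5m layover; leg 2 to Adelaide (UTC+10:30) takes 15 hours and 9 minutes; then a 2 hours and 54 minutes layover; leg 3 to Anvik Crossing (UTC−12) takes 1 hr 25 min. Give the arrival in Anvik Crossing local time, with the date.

Convert departure to UTC: 21:32 + 7:00 = 04:32 UTC on Nov 25.
Add 5 hours and 10 minutes leg 1 → 09:42 UTC.
Add 2 hours 5 minutes layover in Helsinki → 11:47 UTC.
Add 15 hours 9 minutes leg 2 → 02:56 UTC (Nov 26).
Add 2 hours 54 minutes layover in Adelaide → 05:50 UTC.
Add 1 hour and 25 minutes leg 3 → 07:15 UTC.
Anvik Crossing is UTC−12:00, so local arrival = 07:15 − 12:00 = 19:15 on Nov 25.

19:15 on November 25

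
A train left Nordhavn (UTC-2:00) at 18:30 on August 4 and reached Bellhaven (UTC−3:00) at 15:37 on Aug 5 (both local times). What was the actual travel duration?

Departure in UTC: 18:30 + 2:00 = 20:30 on Aug 4.
Arrival in UTC: 15:37 + 3:00 = 18:37 on Aug 5.
Elapsed = 18:37 − 20:30 (+1 day) = 22 hours 7 minutes.

22 hours 7 minutes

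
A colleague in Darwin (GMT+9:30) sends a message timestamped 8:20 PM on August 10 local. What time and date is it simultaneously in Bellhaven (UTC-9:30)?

In UTC: 8:20 PM − 9:30 = 10:50 AM on Aug 10.
Bellhaven is UTC−9:30: 10:50 AM − 9:30 = 1:20 AM on Aug 10.

1:20 AM on August 10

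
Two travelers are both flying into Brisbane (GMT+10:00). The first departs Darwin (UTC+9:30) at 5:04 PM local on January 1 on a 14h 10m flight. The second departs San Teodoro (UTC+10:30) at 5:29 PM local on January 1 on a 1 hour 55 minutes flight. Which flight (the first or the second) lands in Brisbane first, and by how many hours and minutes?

Flight 1 in UTC: 5:04 PM − 9:30 = 7:34 AM on Jan 1.
+14 hours 10 minutes → arrive 9:44 PM UTC on Jan 1.
Flight 2 in UTC: 5:29 PM − 10:30 = 6:59 AM on Jan 1.
+1 hour and 55 minutes → arrive 8:54 AM UTC on Jan 1.
Flight 2 lands earlier by 12 hours 50 minutes.

the second, by 12 hours 50 minutes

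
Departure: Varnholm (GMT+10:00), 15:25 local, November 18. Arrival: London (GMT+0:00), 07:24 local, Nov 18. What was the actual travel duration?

1 hour 59 minutes

Departure in UTC: 15:25 − 10:00 = 05:25 on Nov 18.
Arrival is already UTC: 07:24 on Nov 18.
Elapsed = 07:24 − 05:25 = 1 hour 59 minutes.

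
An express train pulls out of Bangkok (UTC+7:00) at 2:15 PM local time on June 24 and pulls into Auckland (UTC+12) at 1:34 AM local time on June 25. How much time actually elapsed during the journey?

6 hours 19 minutes

Departure in UTC: 2:15 PM − 7:00 = 7:15 AM on Jun 24.
Arrival in UTC: 1:34 AM − 12:00 = 1:34 PM on Jun 24.
Elapsed = 1:34 PM − 7:15 AM = 6 hours 19 minutes.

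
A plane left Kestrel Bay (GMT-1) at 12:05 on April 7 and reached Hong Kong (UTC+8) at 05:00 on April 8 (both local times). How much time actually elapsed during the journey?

7 hours 55 minutes

Departure in UTC: 12:05 + 1:00 = 13:05 on Apr 7.
Arrival in UTC: 05:00 − 8:00 = 21:00 on Apr 7.
Elapsed = 21:00 − 13:05 = 7 hours 55 minutes.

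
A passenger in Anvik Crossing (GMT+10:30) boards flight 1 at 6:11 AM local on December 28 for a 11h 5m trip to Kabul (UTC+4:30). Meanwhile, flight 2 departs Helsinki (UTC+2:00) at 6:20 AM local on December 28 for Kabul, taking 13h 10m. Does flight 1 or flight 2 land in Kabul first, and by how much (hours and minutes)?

Flight 1 in UTC: 6:11 AM − 10:30 = 7:41 PM on Dec 27.
+11 hours and 5 minutes → arrive 6:46 AM UTC on Dec 28.
Flight 2 in UTC: 6:20 AM − 2:00 = 4:20 AM on Dec 28.
+13 hours 10 minutes → arrive 5:30 PM UTC on Dec 28.
Flight 1 lands earlier by 10 hours 44 minutes.

the first, by 10 hours 44 minutes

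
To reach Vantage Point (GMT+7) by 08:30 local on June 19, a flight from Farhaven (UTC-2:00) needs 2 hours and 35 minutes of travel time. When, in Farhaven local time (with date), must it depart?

20:55 on June 18

Target arrival in UTC: 08:30 − 7:00 = 01:30 on Jun 19.
Subtract 2 hours 35 minutes → departure 22:55 UTC on Jun 18.
Farhaven is UTC−2:00: 22:55 − 2:00 = 20:55 on Jun 18.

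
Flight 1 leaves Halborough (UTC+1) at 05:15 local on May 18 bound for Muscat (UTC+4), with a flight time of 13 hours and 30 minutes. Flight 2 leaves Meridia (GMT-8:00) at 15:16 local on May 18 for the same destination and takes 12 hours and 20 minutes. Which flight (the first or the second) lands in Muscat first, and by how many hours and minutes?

Flight 1 in UTC: 05:15 − 1:00 = 04:15 on May 18.
+13 hours and 30 minutes → arrive 17:45 UTC on May 18.
Flight 2 in UTC: 15:16 + 8:00 = 23:16 on May 18.
+12 hours 20 minutes → arrive 11:36 UTC on May 19.
Flight 1 lands earlier by 17 hours 51 minutes.

the first, by 17 hours 51 minutes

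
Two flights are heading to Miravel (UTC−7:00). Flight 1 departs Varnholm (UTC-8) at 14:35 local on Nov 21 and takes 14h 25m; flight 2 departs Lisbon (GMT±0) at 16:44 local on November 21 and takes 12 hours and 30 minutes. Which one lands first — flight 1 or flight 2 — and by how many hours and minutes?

Flight 1 in UTC: 14:35 + 8:00 = 22:35 on Nov 21.
+14 hours and 25 minutes → arrive 13:00 UTC on Nov 22.
Flight 2 departs at 16:44 UTC (Nov 21).
+12 hours 30 minutes → arrive 05:14 UTC on Nov 22.
Flight 2 lands earlier by 7 hours 46 minutes.

the second, by 7 hours 46 minutes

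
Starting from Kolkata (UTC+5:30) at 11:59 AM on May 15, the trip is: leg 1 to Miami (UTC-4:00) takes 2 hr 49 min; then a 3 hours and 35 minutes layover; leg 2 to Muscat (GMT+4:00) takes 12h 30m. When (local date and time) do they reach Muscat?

Convert departure to UTC: 11:59 AM − 5:30 = 6:29 AM UTC on May 15.
Add 2 hours 49 minutes leg 1 → 9:18 AM UTC.
Add 3 hours 35 minutes layover in Miami → 12:53 PM UTC.
Add 12 hours 30 minutes leg 2 → 1:23 AM UTC (May 16).
Muscat is UTC+4:00, so local arrival = 1:23 AM + 4:00 = 5:23 AM on May 16.

5:23 AM on May 16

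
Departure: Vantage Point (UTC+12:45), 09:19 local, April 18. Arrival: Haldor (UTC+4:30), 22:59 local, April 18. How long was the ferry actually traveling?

Departure in UTC: 09:19 − 12:45 = 20:34 on Apr 17.
Arrival in UTC: 22:59 − 4:30 = 18:29 on Apr 18.
Elapsed = 18:29 − 20:34 (+1 day) = 21 hours 55 minutes.

21 hours 55 minutes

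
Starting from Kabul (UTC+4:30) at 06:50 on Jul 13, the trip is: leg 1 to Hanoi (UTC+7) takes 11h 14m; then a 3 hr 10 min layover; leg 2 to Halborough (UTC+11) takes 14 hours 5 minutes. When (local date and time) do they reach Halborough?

Convert departure to UTC: 06:50 − 4:30 = 02:20 UTC on Jul 13.
Add 11 hours and 14 minutes leg 1 → 13:34 UTC.
Add 3 hours and 10 minutes layover in Hanoi → 16:44 UTC.
Add 14 hours and 5 minutes leg 2 → 06:49 UTC (Jul 14).
Halborough is UTC+11:00, so local arrival = 06:49 + 11:00 = 17:49 on Jul 14.

17:49 on July 14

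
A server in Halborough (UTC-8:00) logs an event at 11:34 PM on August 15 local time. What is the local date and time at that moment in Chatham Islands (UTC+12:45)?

8:19 PM on Aug 16

Chatham Islands is 20:45 ahead of Halborough.
Shift by the zone difference: 11:34 PM + 20:45 = 8:19 PM on Aug 16 in Chatham Islands.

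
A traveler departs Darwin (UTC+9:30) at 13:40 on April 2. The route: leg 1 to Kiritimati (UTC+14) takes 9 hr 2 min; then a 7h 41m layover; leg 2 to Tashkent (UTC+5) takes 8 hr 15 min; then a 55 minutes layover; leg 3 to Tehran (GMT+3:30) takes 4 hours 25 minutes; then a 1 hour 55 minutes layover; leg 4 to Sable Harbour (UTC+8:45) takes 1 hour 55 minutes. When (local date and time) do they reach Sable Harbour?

Convert departure to UTC: 13:40 − 9:30 = 04:10 UTC on Apr 2.
Add 9 hours and 2 minutes leg 1 → 13:12 UTC.
Add 7 hours and 41 minutes layover in Kiritimati → 20:53 UTC.
Add 8 hours 15 minutes leg 2 → 05:08 UTC (Apr 3).
Add 55 minutes layover in Tashkent → 06:03 UTC.
Add 4 hours and 25 minutes leg 3 → 10:28 UTC.
Add 1 hour and 55 minutes layover in Tehran → 12:23 UTC.
Add 1 hour and 55 minutes leg 4 → 14:18 UTC.
Sable Harbour is UTC+8:45, so local arrival = 14:18 + 8:45 = 23:03 on Apr 3.

23:03 on April 3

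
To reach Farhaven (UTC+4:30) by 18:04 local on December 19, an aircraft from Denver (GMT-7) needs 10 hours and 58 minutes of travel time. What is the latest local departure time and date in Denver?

19:36 on December 18

Target arrival in UTC: 18:04 − 4:30 = 13:34 on Dec 19.
Subtract 10 hours 58 minutes → departure 02:36 UTC on Dec 19.
Denver is UTC−7:00: 02:36 − 7:00 = 19:36 on Dec 18.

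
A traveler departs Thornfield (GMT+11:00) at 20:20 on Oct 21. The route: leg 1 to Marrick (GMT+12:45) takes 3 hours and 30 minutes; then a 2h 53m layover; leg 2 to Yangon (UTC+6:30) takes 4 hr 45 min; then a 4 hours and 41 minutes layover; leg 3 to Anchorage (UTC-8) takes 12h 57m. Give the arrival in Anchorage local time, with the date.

06:06 on October 22

Convert departure to UTC: 20:20 − 11:00 = 09:20 UTC on Oct 21.
Add 3 hours and 30 minutes leg 1 → 12:50 UTC.
Add 2 hours and 53 minutes layover in Marrick → 15:43 UTC.
Add 4 hours 45 minutes leg 2 → 20:28 UTC.
Add 4 hours and 41 minutes layover in Yangon → 01:09 UTC (Oct 22).
Add 12 hours 57 minutes leg 3 → 14:06 UTC.
Anchorage is UTC−8:00, so local arrival = 14:06 − 8:00 = 06:06 on Oct 22.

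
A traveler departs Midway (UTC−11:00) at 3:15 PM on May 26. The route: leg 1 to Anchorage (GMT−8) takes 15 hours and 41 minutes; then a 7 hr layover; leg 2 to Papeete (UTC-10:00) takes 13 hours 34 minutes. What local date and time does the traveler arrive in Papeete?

4:30 AM on May 28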